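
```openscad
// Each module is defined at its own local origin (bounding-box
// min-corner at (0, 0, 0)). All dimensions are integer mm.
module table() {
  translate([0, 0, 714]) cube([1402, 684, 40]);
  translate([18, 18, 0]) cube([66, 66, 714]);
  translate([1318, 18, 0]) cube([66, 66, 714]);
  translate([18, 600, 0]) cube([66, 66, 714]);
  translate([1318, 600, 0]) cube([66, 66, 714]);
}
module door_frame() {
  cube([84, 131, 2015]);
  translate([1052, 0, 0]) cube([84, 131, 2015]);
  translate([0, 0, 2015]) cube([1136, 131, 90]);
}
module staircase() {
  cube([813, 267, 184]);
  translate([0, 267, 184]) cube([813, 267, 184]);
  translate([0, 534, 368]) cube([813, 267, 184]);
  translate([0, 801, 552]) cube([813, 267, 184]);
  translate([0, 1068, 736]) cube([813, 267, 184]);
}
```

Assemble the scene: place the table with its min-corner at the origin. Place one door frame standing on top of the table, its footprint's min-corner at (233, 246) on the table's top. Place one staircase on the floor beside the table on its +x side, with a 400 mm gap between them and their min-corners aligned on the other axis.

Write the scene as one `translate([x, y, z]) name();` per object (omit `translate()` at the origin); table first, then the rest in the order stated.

table();
translate([233, 246, 754]) door_frame();
translate([1802, 0, 0]) staircase();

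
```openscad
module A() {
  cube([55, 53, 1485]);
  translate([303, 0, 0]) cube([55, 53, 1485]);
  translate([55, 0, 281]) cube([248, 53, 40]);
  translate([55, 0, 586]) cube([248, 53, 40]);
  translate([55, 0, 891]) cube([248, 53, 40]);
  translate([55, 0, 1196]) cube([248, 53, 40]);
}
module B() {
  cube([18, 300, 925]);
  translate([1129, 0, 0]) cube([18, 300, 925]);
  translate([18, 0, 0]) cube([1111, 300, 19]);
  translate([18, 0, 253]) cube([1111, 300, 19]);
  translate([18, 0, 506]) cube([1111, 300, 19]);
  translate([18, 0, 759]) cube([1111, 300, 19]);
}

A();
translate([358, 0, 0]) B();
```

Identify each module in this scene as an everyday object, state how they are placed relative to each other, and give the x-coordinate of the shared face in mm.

The ladder's +x face and the bookshelf's −x face are both at x = 358 mm.

A is a ladder. B is a bookshelf. The bookshelf is against the ladder's +x side, with their −y faces flush. The x-coordinate of the shared face is 358 mm.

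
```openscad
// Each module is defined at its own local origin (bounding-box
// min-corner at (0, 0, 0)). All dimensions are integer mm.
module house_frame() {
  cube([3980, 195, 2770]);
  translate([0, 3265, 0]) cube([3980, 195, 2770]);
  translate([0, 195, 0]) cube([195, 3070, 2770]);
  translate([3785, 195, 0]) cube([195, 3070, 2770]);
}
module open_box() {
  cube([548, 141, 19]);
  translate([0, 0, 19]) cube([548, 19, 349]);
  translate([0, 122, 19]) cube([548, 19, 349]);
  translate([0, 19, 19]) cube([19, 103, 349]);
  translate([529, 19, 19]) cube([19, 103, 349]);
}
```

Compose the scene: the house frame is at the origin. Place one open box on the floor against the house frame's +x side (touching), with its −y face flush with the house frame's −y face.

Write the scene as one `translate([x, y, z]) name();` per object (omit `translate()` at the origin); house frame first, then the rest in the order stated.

house_frame();
translate([3980, 0, 0]) open_box();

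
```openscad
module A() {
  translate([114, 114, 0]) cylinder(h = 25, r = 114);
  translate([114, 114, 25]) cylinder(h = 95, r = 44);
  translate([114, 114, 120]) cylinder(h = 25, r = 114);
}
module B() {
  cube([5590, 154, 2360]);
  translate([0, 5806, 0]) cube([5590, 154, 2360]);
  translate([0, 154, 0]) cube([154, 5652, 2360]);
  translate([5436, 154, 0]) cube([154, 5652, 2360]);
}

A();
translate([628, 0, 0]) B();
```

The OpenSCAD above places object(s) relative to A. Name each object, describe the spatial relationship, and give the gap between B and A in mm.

A is a spool. B is a house frame. The house frame is on the floor beside the spool on its +x side. The gap between the house frame and the spool is 400 mm.

The house frame's nearest face is 400 mm from the spool's +x face.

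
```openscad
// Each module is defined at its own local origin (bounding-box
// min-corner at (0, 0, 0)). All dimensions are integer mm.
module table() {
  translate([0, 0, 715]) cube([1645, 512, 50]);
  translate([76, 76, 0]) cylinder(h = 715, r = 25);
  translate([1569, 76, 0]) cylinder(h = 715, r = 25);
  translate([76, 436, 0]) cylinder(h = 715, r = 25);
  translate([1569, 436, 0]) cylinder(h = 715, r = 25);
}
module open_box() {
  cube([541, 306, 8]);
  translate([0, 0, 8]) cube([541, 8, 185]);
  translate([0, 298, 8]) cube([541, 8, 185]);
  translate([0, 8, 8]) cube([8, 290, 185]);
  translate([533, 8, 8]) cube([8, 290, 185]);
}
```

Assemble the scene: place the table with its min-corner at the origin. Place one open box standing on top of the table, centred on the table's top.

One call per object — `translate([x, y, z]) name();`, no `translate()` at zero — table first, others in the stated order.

table();
translate([552, 103, 765]) open_box();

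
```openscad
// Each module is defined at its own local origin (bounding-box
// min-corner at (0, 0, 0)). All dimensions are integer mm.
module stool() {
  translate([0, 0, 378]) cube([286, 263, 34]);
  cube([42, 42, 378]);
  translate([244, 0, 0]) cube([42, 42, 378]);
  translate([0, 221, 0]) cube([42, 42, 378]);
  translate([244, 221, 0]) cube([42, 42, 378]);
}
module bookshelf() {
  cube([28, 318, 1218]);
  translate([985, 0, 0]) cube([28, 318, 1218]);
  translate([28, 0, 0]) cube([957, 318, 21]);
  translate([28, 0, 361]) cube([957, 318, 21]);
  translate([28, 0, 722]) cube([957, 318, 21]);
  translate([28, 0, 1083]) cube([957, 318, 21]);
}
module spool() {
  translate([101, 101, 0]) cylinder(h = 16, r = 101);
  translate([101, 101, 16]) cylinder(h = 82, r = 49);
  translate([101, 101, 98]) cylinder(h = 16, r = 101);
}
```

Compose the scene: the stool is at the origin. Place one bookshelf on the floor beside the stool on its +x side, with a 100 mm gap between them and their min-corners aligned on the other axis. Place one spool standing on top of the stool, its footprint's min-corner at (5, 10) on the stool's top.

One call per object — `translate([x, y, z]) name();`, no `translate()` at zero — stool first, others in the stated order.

stool();
translate([386, 0, 0]) bookshelf();
translate([5, 10, 412]) spool();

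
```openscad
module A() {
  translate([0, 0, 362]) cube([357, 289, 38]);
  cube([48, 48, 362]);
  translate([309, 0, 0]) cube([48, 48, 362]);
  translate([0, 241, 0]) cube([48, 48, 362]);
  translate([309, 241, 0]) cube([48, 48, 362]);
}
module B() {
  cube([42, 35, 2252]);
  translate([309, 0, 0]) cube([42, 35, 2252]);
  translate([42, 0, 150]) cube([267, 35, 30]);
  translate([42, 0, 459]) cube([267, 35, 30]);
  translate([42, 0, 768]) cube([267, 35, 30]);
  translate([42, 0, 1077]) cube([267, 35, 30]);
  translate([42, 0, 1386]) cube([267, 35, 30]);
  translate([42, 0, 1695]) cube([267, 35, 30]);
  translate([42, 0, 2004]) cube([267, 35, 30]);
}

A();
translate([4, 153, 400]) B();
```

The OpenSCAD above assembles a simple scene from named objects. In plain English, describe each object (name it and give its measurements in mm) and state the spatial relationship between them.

A is a simple wooden stool: a rectangular seat 357 mm (x) by 289 mm (y), 38 mm thick, top face at z = 400 mm, on four square legs, each 48×48 mm in cross-section. The legs rest on z = 0, each flush with a corner of the seat.

B is a straight ladder. Two 42×35 mm vertical rails, 2252 mm tall, stand 351 mm apart (outside-to-outside) with their front faces coplanar on the −y side. 7 rungs, each 35 mm deep and 30 mm tall, span between the inner faces of the rails, front faces flush with the rails. The lowest rung's underside is at z = 150 mm and rungs are spaced 309 mm apart (underside to underside).

The ladder is on top of the stool.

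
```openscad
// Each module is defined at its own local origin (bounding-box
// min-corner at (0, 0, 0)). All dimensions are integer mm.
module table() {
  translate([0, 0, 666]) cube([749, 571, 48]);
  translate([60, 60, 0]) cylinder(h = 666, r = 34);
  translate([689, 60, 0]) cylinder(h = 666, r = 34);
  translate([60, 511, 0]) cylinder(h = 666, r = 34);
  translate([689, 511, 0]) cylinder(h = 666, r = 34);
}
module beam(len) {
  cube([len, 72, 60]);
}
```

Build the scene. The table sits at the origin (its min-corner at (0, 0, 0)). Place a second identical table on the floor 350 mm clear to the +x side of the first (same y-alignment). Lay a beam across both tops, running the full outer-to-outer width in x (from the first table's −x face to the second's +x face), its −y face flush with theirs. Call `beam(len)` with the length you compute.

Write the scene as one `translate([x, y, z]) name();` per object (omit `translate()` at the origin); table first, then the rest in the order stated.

table();
translate([1099, 0, 0]) table();
translate([0, 0, 714]) beam(1848);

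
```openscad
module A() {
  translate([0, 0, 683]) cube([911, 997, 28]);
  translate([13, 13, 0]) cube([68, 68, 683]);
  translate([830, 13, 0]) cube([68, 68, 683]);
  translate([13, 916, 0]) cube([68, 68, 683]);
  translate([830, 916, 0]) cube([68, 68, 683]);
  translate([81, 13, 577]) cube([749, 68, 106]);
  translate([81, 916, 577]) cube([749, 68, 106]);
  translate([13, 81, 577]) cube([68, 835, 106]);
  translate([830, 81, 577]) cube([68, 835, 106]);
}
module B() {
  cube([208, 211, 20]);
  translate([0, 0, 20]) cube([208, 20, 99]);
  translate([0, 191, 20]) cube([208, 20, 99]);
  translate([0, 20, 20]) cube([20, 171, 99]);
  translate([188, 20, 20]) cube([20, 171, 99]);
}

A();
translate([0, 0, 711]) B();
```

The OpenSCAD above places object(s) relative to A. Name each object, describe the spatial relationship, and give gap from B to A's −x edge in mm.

A is a table. B is an open box. The open box is on top of the table. The gap from the open box to the table's −x edge is 0 mm.

The open box's min-x is at 0; the table's min-x is 0; gap = 0 mm.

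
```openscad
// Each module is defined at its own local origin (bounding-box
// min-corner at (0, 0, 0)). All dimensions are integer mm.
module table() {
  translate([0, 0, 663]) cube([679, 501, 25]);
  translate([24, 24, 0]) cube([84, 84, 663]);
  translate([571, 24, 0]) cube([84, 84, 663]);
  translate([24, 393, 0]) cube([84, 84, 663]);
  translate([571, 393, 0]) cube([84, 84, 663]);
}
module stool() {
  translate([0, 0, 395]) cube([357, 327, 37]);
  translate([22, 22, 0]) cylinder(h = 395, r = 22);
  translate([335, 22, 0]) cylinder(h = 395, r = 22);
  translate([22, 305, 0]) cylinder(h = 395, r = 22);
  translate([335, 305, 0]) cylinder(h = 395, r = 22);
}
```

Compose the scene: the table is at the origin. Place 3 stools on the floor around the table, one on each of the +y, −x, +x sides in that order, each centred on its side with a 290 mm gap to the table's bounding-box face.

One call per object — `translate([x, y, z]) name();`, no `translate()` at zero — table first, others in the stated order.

table();
translate([161, 791, 0]) stool();
translate([-647, 87, 0]) stool();
translate([969, 87, 0]) stool();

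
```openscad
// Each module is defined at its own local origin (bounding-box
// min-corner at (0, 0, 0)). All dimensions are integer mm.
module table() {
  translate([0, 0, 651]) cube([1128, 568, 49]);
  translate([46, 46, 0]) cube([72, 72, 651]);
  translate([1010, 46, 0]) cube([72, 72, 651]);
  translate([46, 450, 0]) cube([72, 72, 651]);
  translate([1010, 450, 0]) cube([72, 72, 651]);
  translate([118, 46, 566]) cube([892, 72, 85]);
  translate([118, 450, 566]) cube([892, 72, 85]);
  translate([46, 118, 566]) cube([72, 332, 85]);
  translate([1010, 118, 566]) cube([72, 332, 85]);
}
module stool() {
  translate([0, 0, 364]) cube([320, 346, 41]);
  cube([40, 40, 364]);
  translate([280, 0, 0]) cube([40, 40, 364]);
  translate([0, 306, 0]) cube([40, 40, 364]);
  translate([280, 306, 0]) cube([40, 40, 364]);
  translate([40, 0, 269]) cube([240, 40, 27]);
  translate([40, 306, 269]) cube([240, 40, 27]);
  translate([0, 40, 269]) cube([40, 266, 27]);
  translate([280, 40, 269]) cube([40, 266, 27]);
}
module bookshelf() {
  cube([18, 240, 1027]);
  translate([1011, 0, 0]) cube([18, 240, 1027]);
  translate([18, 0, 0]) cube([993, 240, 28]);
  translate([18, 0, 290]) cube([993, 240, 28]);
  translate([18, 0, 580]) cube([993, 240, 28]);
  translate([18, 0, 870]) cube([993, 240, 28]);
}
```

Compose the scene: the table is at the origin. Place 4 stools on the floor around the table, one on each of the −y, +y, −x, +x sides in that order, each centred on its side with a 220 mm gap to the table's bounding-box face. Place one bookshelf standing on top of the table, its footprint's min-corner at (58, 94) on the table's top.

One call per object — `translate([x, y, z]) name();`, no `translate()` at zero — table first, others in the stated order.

table();
translate([404, -566, 0]) stool();
translate([404, 788, 0]) stool();
translate([-540, 111, 0]) stool();
translate([1348, 111, 0]) stool();
translate([58, 94, 700]) bookshelf();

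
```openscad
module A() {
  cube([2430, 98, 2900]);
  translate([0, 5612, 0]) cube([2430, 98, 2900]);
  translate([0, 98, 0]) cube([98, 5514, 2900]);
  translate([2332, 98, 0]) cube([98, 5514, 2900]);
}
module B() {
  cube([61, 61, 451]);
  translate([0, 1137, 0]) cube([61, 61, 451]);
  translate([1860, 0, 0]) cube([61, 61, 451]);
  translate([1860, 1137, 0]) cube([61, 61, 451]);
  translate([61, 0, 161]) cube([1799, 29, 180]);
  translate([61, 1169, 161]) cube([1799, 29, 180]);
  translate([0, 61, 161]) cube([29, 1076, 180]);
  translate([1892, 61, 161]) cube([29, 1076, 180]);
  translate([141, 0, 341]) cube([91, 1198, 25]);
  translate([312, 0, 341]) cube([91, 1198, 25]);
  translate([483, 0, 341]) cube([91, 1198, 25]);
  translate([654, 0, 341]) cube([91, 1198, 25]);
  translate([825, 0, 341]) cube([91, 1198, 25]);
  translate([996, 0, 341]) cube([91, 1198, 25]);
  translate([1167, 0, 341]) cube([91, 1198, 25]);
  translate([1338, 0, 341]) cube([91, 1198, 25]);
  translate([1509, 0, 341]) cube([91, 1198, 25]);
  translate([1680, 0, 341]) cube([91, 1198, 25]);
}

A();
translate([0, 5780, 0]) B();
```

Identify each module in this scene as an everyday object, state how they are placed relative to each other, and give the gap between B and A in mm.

A is a house frame. B is a bed frame. The bed frame is on the floor beside the house frame on its +y side. The gap between the bed frame and the house frame is 70 mm.

The bed frame's nearest face is 70 mm from the house frame's +y face.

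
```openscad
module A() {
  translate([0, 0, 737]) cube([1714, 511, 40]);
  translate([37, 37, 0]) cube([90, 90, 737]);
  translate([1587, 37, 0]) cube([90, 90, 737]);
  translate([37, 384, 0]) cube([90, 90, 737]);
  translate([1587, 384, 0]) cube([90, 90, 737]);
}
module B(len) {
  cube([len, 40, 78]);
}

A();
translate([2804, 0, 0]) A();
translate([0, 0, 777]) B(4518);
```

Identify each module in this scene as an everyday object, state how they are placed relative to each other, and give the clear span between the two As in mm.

Second table starts at x = 2804; first ends at x = 1714; clear span = 2804 − 1714 = 1090 mm.

A is a table. B is a beam. A beam spans the tops of two tables. The clear span between the two tables is 1090 mm.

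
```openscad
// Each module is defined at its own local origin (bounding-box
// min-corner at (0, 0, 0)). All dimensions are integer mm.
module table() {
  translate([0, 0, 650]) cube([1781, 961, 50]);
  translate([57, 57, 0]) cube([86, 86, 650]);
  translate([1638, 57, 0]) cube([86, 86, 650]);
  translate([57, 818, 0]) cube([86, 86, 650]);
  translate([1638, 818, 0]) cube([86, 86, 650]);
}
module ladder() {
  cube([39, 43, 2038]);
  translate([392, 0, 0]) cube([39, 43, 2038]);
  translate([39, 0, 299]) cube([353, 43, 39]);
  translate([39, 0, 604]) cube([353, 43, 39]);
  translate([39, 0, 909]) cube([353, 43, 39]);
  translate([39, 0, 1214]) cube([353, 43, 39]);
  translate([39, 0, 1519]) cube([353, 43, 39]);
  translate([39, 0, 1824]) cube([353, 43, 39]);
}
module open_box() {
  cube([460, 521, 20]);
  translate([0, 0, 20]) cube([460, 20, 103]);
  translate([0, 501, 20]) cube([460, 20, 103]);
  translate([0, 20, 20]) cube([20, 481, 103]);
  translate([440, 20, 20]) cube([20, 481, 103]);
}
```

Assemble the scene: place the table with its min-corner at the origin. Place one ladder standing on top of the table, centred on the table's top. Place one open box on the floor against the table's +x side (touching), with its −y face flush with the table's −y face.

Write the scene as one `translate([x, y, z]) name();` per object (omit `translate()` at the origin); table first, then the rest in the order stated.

table();
translate([675, 459, 700]) ladder();
translate([1781, 0, 0]) open_box();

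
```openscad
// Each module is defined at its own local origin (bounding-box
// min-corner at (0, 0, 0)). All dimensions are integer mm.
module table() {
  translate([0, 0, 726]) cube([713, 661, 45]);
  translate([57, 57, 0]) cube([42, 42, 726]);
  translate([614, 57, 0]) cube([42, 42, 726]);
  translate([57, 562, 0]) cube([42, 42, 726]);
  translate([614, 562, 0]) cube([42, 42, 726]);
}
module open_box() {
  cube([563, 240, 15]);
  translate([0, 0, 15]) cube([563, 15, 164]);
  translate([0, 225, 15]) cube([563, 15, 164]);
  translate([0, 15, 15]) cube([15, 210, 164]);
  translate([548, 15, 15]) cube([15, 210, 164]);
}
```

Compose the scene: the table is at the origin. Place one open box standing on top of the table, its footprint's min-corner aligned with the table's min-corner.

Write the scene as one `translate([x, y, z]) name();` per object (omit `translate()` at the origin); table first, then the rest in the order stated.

table();
translate([0, 0, 771]) open_box();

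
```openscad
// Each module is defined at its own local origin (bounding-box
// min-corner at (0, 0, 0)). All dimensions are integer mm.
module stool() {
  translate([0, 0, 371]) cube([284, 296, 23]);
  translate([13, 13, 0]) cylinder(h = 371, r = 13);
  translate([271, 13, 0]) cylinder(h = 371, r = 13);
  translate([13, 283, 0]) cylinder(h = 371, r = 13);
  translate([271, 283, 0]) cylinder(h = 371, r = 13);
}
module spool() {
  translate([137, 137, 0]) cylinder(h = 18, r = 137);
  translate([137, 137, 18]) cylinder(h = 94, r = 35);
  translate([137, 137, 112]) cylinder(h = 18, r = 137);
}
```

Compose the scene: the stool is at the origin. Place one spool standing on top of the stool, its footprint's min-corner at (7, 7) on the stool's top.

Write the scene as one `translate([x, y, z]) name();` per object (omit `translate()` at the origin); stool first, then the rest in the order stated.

stool();
translate([7, 7, 394]) spool();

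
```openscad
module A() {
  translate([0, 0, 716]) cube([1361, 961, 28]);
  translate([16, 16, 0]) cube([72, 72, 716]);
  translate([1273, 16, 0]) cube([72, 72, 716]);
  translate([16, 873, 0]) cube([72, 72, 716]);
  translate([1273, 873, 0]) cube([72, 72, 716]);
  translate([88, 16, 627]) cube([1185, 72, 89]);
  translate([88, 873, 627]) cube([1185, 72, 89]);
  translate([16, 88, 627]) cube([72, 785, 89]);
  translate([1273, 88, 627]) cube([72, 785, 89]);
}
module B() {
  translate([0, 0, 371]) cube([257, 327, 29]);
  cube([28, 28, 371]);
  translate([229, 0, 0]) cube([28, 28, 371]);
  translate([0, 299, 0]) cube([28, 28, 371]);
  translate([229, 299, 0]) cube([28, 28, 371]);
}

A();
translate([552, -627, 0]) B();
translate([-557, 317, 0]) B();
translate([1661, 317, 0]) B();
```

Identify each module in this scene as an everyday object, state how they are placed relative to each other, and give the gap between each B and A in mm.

Each stool's nearest face is 300 mm from the table's bounding box.

A is a table. B is a stool. Three stools sit around the table at the −y, −x, +x sides. The gap between each stool and the table is 300 mm.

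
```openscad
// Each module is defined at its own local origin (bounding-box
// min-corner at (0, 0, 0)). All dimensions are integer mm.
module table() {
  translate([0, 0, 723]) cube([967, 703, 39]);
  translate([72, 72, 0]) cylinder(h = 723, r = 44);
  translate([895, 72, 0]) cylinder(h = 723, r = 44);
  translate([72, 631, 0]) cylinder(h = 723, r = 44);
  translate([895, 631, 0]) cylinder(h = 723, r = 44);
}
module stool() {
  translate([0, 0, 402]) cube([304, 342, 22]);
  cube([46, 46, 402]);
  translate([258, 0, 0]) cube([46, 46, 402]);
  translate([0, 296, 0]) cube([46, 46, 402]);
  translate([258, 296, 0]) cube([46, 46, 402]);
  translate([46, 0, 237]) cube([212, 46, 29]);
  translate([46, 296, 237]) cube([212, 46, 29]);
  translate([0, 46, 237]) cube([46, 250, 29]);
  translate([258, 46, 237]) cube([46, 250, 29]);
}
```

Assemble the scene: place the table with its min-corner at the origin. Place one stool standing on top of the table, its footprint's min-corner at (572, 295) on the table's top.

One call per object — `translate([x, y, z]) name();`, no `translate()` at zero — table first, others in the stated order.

table();
translate([572, 295, 762]) stool();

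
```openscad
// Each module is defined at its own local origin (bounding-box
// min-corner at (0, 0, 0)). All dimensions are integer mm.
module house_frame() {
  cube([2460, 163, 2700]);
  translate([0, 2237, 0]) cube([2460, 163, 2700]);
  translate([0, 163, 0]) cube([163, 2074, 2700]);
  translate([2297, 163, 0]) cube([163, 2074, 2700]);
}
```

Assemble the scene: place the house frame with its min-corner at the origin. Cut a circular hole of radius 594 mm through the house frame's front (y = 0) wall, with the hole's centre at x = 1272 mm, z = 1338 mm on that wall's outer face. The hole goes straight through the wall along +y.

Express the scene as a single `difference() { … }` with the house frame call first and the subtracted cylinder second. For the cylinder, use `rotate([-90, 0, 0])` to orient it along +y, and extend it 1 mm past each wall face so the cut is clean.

difference() {
  house_frame();
  translate([1272, -1, 1338]) rotate([-90, 0, 0]) cylinder(h = 165, r = 594);
}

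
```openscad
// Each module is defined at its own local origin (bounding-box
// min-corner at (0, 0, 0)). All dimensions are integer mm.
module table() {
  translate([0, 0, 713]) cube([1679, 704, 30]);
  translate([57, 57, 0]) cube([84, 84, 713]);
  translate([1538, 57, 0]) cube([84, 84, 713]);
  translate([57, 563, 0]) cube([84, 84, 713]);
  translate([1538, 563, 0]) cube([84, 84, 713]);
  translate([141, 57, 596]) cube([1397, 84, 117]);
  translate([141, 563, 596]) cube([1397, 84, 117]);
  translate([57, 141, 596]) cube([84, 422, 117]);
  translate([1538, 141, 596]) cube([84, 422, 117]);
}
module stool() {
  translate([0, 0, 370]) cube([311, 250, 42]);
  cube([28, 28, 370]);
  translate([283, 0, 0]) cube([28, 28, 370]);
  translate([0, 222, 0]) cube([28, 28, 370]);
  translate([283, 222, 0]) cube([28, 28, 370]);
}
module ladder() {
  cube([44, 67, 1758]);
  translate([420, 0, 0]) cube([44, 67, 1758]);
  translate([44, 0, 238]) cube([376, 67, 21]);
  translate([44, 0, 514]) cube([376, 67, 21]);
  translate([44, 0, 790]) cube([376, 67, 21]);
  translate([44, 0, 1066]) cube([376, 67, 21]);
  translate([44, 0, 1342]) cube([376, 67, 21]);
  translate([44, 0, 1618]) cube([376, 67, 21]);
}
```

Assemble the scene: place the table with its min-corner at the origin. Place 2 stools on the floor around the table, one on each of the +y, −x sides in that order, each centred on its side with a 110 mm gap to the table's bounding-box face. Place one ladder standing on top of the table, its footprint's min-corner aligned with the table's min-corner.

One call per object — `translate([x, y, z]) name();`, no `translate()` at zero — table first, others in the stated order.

table();
translate([684, 814, 0]) stool();
translate([-421, 227, 0]) stool();
translate([0, 0, 743]) ladder();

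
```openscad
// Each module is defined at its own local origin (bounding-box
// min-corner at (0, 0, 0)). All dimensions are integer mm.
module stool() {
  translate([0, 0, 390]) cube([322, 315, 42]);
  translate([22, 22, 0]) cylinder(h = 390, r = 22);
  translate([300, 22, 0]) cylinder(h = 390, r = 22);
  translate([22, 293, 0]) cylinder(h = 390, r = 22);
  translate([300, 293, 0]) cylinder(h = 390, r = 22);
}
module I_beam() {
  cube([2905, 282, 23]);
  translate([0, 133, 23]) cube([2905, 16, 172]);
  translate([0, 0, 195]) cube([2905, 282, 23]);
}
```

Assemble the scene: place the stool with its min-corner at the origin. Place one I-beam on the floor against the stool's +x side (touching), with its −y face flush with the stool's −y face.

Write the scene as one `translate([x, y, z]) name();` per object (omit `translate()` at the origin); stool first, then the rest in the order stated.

stool();
translate([322, 0, 0]) I_beam();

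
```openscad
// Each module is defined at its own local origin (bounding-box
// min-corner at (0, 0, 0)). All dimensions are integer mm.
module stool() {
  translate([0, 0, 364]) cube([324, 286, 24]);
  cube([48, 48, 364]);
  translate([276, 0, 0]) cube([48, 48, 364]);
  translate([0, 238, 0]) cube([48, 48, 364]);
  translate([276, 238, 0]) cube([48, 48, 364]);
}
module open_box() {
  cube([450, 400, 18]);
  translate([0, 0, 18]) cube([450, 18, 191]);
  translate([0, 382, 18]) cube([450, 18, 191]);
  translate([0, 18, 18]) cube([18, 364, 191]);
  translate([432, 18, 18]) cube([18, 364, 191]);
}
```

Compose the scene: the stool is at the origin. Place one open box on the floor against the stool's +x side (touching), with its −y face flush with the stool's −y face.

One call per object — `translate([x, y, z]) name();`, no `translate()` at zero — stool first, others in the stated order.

stool();
translate([324, 0, 0]) open_box();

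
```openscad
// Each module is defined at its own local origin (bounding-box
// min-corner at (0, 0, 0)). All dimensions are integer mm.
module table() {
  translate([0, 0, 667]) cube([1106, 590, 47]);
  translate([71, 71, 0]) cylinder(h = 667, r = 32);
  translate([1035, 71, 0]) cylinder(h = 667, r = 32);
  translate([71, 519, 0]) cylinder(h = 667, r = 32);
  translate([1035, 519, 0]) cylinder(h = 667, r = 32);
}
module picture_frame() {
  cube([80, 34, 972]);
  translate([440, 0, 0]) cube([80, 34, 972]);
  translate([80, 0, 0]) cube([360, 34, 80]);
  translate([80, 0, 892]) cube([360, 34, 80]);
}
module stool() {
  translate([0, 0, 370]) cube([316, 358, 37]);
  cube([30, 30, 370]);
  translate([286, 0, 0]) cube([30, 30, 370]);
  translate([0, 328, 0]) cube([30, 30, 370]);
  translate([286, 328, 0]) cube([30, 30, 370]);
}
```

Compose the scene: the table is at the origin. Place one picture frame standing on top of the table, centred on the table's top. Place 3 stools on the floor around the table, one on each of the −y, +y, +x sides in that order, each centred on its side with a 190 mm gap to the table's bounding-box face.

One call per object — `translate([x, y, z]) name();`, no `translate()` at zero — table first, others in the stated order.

table();
translate([293, 278, 714]) picture_frame();
translate([395, -548, 0]) stool();
translate([395, 780, 0]) stool();
translate([1296, 116, 0]) stool();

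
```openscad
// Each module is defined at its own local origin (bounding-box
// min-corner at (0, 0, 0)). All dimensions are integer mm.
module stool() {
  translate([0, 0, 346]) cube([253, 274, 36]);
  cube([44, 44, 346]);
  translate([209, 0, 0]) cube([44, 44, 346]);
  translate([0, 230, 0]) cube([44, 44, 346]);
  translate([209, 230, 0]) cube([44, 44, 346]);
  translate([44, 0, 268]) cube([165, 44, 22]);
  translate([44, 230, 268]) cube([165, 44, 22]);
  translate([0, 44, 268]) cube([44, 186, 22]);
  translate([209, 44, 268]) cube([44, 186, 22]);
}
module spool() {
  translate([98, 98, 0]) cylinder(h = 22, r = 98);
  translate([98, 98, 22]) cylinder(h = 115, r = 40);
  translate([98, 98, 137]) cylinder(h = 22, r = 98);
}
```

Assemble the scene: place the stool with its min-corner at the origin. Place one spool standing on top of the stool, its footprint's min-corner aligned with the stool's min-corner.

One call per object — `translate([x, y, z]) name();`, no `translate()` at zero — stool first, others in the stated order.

stool();
translate([0, 0, 382]) spool();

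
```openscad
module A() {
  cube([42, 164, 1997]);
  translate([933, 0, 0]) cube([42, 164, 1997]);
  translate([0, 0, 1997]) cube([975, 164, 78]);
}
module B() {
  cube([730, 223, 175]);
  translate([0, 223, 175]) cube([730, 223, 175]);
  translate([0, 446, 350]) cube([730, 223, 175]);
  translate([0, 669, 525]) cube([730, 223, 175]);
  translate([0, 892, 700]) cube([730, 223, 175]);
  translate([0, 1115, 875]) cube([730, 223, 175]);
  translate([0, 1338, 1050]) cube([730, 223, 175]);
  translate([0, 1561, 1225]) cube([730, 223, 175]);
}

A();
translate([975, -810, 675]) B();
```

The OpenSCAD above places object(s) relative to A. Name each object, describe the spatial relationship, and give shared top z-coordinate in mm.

A is a door frame. B is a staircase. The staircase is beside the door frame with their tops flush at z = 2075. The shared top z-coordinate is 2075 mm.

Both tops at z = 2075 mm.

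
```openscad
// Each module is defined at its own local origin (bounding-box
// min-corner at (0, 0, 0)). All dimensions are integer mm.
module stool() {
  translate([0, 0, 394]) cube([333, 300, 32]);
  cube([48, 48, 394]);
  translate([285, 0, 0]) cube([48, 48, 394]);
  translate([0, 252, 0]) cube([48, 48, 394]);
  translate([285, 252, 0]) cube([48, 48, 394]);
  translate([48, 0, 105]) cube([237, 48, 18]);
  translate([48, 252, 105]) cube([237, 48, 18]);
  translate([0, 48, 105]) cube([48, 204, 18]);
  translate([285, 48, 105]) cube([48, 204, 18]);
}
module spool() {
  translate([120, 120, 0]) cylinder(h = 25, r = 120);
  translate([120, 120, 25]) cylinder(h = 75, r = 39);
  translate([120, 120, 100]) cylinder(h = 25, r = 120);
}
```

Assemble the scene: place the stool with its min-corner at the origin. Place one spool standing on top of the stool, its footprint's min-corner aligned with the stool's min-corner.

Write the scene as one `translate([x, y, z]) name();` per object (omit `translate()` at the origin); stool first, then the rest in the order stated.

stool();
translate([0, 0, 426]) spool();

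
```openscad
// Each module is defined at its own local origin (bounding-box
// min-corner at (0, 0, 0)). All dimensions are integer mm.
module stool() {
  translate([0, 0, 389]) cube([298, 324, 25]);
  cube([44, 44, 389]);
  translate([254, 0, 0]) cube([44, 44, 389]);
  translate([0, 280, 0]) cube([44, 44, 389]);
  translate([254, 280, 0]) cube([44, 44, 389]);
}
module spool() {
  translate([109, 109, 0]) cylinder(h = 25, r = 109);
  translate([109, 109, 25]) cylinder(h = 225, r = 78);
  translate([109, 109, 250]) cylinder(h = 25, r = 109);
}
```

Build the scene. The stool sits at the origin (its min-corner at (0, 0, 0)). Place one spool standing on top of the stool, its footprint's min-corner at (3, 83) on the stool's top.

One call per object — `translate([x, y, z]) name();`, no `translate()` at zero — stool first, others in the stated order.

stool();
translate([3, 83, 414]) spool();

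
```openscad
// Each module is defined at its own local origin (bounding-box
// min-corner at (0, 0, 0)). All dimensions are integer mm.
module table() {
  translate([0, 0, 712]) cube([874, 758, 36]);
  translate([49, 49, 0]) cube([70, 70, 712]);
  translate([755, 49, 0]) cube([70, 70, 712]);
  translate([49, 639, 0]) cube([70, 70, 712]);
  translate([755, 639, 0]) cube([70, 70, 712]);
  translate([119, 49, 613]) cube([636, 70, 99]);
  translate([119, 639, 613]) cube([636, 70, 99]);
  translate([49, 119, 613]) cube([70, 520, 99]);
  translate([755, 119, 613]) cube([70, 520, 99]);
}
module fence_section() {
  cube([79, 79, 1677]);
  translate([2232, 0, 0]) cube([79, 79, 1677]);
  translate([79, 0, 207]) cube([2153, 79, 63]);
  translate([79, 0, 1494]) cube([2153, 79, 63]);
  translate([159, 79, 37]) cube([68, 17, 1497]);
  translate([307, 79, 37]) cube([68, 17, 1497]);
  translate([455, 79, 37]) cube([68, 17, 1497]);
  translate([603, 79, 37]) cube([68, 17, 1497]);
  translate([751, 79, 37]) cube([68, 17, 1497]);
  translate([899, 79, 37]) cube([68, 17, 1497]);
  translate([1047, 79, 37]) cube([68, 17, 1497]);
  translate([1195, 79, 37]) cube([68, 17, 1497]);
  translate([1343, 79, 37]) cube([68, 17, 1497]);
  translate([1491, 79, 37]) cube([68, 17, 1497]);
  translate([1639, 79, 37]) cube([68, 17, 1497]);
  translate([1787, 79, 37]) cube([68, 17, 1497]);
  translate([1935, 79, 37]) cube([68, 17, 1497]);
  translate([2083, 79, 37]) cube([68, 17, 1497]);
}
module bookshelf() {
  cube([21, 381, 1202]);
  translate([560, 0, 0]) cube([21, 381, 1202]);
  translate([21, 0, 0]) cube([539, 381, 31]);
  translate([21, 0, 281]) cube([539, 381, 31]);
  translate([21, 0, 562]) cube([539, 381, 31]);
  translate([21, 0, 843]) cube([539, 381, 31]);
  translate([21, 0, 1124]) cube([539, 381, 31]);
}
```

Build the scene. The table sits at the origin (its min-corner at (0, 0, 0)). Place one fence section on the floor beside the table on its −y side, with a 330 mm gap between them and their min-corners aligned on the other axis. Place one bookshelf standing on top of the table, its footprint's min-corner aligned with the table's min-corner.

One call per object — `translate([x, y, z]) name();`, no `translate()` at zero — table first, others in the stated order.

table();
translate([0, -426, 0]) fence_section();
translate([0, 0, 748]) bookshelf();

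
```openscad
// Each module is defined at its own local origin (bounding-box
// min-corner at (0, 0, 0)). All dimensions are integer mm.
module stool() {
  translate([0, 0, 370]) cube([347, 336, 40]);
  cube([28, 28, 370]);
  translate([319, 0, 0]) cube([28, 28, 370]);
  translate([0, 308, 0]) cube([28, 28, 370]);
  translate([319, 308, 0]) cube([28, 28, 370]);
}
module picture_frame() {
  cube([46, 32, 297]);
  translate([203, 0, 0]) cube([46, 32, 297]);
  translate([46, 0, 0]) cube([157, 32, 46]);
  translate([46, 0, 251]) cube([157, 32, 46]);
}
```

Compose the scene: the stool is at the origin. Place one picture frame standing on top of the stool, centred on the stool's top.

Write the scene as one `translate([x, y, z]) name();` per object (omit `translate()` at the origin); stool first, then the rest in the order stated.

stool();
translate([49, 152, 410]) picture_frame();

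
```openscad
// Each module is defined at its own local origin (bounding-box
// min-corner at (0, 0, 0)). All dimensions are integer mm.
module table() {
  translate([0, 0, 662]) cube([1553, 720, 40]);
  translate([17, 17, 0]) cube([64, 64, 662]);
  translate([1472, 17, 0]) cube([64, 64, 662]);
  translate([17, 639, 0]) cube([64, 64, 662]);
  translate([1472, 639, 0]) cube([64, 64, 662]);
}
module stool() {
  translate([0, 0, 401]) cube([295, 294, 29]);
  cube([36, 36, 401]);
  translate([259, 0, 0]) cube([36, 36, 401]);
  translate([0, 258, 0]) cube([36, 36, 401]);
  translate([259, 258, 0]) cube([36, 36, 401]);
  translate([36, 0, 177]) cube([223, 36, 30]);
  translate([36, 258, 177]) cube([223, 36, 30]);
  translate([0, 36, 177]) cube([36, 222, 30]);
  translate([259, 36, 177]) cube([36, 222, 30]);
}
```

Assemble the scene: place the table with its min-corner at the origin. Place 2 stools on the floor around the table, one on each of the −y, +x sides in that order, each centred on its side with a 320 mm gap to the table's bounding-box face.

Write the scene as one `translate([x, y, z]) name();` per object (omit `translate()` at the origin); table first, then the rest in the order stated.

table();
translate([629, -614, 0]) stool();
translate([1873, 213, 0]) stool();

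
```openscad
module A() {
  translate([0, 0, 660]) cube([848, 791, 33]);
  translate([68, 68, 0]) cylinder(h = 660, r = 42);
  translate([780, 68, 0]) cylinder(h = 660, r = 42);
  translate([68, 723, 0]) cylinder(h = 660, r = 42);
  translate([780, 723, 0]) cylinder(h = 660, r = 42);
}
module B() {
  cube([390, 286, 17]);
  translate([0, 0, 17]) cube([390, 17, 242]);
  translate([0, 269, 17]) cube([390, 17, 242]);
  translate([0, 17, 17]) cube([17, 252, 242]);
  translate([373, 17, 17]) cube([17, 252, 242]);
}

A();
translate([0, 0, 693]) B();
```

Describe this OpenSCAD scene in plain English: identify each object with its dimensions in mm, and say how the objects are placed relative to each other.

A is a rectangular dining table. The top is 848×791×33 mm with its upper surface at z = 693 mm. It stands on four round legs of 84 mm diameter, each leg's bounding box inset 26 mm from the nearest pair of top edges, running from the floor to the underside of the top.

B is an open storage box with external size 390×286×259 mm and wall thickness 17 mm (the base is also 17 mm thick). The base covers the whole footprint; the four walls stand on the base, with the y-facing walls full-width and the x-facing walls fitting between their inner faces.

The open box is on top of the table.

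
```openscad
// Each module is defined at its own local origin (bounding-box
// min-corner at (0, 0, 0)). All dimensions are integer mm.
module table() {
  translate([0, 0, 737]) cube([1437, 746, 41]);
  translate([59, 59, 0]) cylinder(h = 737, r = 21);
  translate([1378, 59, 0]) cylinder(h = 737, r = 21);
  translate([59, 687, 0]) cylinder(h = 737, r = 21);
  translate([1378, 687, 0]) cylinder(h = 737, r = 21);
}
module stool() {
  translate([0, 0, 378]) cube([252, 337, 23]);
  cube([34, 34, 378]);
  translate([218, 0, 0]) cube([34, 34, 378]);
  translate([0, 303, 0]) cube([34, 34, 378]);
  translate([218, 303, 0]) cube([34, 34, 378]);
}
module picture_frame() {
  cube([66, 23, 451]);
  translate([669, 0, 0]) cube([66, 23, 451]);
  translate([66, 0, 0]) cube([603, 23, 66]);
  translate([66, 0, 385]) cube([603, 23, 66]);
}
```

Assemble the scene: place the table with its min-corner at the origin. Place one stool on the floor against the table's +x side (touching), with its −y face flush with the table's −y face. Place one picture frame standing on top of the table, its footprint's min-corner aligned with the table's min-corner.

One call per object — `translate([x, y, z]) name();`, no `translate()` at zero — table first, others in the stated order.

table();
translate([1437, 0, 0]) stool();
translate([0, 0, 778]) picture_frame();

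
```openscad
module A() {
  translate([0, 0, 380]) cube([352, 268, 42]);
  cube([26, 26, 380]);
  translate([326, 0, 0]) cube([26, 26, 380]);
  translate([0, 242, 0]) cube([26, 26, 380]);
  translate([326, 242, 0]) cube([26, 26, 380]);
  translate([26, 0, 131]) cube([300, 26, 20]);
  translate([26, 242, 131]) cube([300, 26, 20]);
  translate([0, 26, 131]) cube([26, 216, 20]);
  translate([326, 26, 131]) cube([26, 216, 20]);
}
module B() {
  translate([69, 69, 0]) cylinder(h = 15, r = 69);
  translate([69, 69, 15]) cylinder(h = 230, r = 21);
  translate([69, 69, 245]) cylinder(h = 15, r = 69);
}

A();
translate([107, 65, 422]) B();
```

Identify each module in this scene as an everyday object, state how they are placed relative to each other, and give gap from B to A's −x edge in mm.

A is a stool. B is a spool. The spool is on top of the stool, centred. The gap from the spool to the stool's −x edge is 107 mm.

The spool's min-x is at 107; the stool's min-x is 0; gap = 107 mm.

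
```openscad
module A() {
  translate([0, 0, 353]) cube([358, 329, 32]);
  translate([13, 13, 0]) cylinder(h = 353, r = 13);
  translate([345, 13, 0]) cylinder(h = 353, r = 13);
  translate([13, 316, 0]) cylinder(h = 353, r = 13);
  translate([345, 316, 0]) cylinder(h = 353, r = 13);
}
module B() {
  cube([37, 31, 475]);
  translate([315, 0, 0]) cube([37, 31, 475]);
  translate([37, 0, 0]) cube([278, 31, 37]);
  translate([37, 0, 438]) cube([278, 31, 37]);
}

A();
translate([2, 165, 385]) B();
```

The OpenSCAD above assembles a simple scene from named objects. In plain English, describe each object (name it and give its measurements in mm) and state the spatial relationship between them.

A is a simple wooden stool: a rectangular seat 358 mm (x) by 329 mm (y), 32 mm thick, top face at z = 385 mm, on four round legs, each 26 mm in diameter. The legs rest on z = 0, each leg's axis is inset half a diameter from the nearest pair of seat edges (so the leg's bounding box is flush with the corner).

B is a picture frame with a 278×401 mm rectangular opening (x by z) and a uniform 37 mm border on every side. Frame depth is 31 mm along y. It is built from two vertical stiles running the full outside height and two horizontal rails spanning the gap between the stiles.

The picture frame is on top of the stool.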